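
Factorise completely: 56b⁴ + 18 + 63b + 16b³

(7b + 2)(8b³ + 9)

Group as (56b⁴ + 63b) + (16b³ + 18) = 7b(8b³ + 9) + 2(8b³ + 9).
Both groups share the factor (8b³ + 9).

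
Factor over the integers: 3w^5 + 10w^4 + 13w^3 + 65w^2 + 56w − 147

(3w + 7)(w + 3)(w − 1)(w^2 − w + 7)

By the rational root theorem, w = −3 is a root, giving the factor (w + 3) and quotient 3w^4 + w^3 + 10w^2 + 35w − 49.
Then w = −7/3 is a root, so (3w + 7) is a factor; dividing leaves w^3 − 2w^2 + 8w − 7.
Then w = 1 is a root, so (w − 1) is a factor; dividing leaves w^2 − w + 7.
The quadratic w^2 − w + 7 has discriminant −27 < 0 and is irreducible over ℤ.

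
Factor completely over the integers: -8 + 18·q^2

Pull out the common factor 2; 9·q^2 - 4 is a difference of squares.

2·(3·q + 2)·(3·q - 2)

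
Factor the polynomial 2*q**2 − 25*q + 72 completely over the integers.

(2*q − 9)*(q − 8)

Need a pair with product 2·72 = 144 and sum −25: that's −9 and −16.
Split the middle term: 2*q**2 − 9*q − 16*q + 72 = q*(2*q − 9) − 8*(2*q − 9).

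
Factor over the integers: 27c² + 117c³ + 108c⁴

9c²(3c + 1)(4c + 3)

Pull out the common factor 9c², then factor the remaining trinomial.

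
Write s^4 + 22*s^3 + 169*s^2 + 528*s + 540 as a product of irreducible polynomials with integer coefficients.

Testing divisors of the constant over divisors of the leading coefficient, s = -2 is a root, so (s + 2) is a factor; dividing leaves s^3 + 20*s^2 + 129*s + 270.
Next, s = -9 is a root, so (s + 9) is a factor; dividing leaves s^2 + 11*s + 30.
The remaining quadratic factors as (s + 5)(s + 6).

(s + 2)*(s + 5)*(s + 6)*(s + 9)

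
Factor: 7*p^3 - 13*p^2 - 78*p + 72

By the rational root theorem, p = -3 is a root, giving the factor (p + 3) and quotient 7*p^2 - 34*p + 24.
The remaining quadratic factors as (p - 4)(7*p - 6).

(7*p - 6)*(p + 3)*(p - 4)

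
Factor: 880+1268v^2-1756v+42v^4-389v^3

Among the possible rational roots, v = 4 is a root, so (v-4) divides it; the quotient is 42v^3-221v^2+384v-220.
Continuing, v = 11/6 is a root, giving the factor (6v-11) and quotient 7v^2-24v+20.
The remaining quadratic factors as (7v-10)(v-2).

(6v-11)(7v-10)(v-2)(v-4)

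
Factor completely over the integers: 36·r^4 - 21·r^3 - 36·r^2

Pull out the common factor 3·r^2, then factor the remaining trinomial.

3·r^2·(3·r - 4)·(4·r + 3)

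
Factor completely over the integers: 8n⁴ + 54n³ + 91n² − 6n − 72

(2n + 3)(4n − 3)(n + 2)(n + 4)

By the rational root theorem, n = −3/2 is a root, so (2n + 3) is a factor; dividing leaves 4n³ + 21n² + 14n − 24.
Then n = −2 is a root, so (n + 2) divides it; the quotient is 4n² + 13n − 12.
The remaining quadratic factors as (n + 4)(4n − 3).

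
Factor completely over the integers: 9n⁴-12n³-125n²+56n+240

(3n+4)(3n-5)(n+3)(n-4)

By the rational root theorem, n = 5/3 is a root, so (3n-5) is a factor; dividing leaves 3n³+n²-40n-48.
Next, n = -3 is a root, so (n+3) is a factor; dividing leaves 3n²-8n-16.
The remaining quadratic factors as (n-4)(3n+4).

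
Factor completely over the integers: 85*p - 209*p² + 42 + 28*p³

Testing divisors of the constant over divisors of the leading coefficient, p = -2/7 is a root, so (7*p + 2) divides it; the quotient is 4*p² - 31*p + 21.
The remaining quadratic factors as (4*p - 3)(p - 7).

(4*p - 3)*(7*p + 2)*(p - 7)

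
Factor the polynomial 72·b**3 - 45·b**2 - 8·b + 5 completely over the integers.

Group as (72·b**3 - 8·b) + (-45·b**2 + 5) = 8·b·(9·b**2 - 1) - 5·(9·b**2 - 1).
Both groups share the factor (9·b**2 - 1).

(3·b + 1)·(3·b - 1)·(8·b - 5)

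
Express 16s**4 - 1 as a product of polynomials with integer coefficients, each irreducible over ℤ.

Write as (4s**2)² − (1)², then factor 4s**2 - 1 once more.

(2s + 1)(2s - 1)(4s**2 + 1)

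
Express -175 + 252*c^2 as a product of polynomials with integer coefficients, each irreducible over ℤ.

Factor out 7, leaving 36*c^2 - 25, which is a difference of two squares.

7*(6*c + 5)*(6*c - 5)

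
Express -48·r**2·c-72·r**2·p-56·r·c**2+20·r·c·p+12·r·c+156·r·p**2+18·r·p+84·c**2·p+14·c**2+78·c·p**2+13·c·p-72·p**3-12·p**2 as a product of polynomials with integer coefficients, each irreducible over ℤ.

Group: 2·c·(-24·r**2-28·r·c+52·r·p+6·r+42·c·p+7·c-24·p**2-4·p) + 3·p·(-24·r**2-28·r·c+52·r·p+6·r+42·c·p+7·c-24·p**2-4·p); both groups contain (-24·r**2-28·r·c+52·r·p+6·r+42·c·p+7·c-24·p**2-4·p), so (2·c+3·p) is a factor with cofactor -24·r**2-28·r·c+52·r·p+6·r+42·c·p+7·c-24·p**2-4·p.
The cofactor groups again: -24·r**2-28·r·c+52·r·p+6·r+42·c·p+7·c-24·p**2-4·p = -6·r·(4·r-6·p-1) + (-7·c+4·p)·(4·r-6·p-1); both groups contain (4·r-6·p-1), giving -(6·r+7·c-4·p)·(4·r-6·p-1).

-(4·r-6·p-1)·(2·c+3·p)·(6·r+7·c-4·p)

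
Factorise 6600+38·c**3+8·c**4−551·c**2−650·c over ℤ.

Trying the rational-root candidates, c = 15/4 is a root, so (4·c−15) is a factor; dividing leaves 2·c**3+17·c**2−74·c−440.
Then c = −4 is a root, giving the factor (c+4) and quotient 2·c**2+9·c−110.
The remaining quadratic factors as (c+10)(2·c−11).

(2·c−11)·(4·c−15)·(c+10)·(c+4)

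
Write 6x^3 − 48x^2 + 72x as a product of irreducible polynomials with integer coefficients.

Pull out the common factor 6x, then factor the remaining trinomial.

6x(x − 2)(x − 6)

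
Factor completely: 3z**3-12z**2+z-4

(z-4)(3z**2+1)

Group as (3z**3+z) + (-12z**2-4) = z(3z**2+1) - 4(3z**2+1).
Both groups share the factor (3z**2+1).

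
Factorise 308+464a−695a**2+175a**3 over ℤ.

Trying the rational-root candidates, a = 11/7 is a root, so (7a−11) is a factor; dividing leaves 25a**2−60a−28.
The remaining quadratic factors as (5a+2)(5a−14).

(5a+2)(5a−14)(7a−11)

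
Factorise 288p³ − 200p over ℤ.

Every term has a factor of 8p. Then 36p² − 25 = (6p)² − (5)².

8p(6p + 5)(6p − 5)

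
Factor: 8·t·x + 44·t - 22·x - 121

(2·x + 11)·(4·t - 11)

Group as (8·t·x + 44·t) + (-22·x - 121) = 4·t·(2·x + 11) - 11·(2·x + 11).
Both groups share the factor (2·x + 11).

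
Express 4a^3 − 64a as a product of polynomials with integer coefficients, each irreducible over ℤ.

4a(a + 4)(a − 4)

Pull out the common factor 4a; a^2 − 16 is a difference of squares.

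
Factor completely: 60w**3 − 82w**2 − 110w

2w(5w − 11)(6w + 5)

Pull out the common factor 2w, then factor the remaining trinomial.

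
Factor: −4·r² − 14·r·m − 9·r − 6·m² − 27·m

−(4·r + 2·m + 9)·(r + 3·m)

Group: −r·(4·r + 2·m + 9) − 3·m·(4·r + 2·m + 9); both groups contain (4·r + 2·m + 9).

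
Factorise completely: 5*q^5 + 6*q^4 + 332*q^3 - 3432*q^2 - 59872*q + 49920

(5*q - 4)*(q + 8)*(q - 10)*(q^2 + 4*q + 156)

By the rational root theorem, q = 10 is a root, giving the factor (q - 10) and quotient 5*q^4 + 56*q^3 + 892*q^2 + 5488*q - 4992.
Next, q = 4/5 is a root, giving the factor (5*q - 4) and quotient q^3 + 12*q^2 + 188*q + 1248.
Next, q = -8 is a root, so (q + 8) is a factor; dividing leaves q^2 + 4*q + 156.
The quadratic q^2 + 4*q + 156 has discriminant -608 < 0 and is irreducible over ℤ.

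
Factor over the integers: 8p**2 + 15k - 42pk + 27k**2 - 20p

(4p - 3k)(2p - 9k - 5)

Group: 2p(4p - 3k) + (-9k - 5)(4p - 3k); both groups contain (4p - 3k).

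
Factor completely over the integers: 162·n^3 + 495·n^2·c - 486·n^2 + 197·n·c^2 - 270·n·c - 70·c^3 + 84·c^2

(9·n - 2·c)·(2·n + 5·c - 6)·(9·n + 7·c)

Group: 9·n·(18·n^2 + 59·n·c - 54·n + 35·c^2 - 42·c) - 2·c·(18·n^2 + 59·n·c - 54·n + 35·c^2 - 42·c); both groups contain (18·n^2 + 59·n·c - 54·n + 35·c^2 - 42·c), so (9·n - 2·c) is a factor with cofactor 18·n^2 + 59·n·c - 54·n + 35·c^2 - 42·c.
The cofactor groups again: 18·n^2 + 59·n·c - 54·n + 35·c^2 - 42·c = 9·n·(2·n + 5·c - 6) + 7·c·(2·n + 5·c - 6); both groups contain (2·n + 5·c - 6), giving (9·n + 7·c)·(2·n + 5·c - 6).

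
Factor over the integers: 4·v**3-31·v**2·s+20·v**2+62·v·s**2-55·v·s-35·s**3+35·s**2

Group: v·(4·v**2-11·v·s+7·s**2) + (-5·s+5)·(4·v**2-11·v·s+7·s**2); both groups contain (4·v**2-11·v·s+7·s**2), so (v-5·s+5) is a factor with cofactor 4·v**2-11·v·s+7·s**2.
The cofactor groups again: 4·v**2-11·v·s+7·s**2 = v·(4·v-7·s) - s·(4·v-7·s); both groups contain (4·v-7·s), giving (v-s)·(4·v-7·s).

(v-5·s+5)·(4·v-7·s)·(v-s)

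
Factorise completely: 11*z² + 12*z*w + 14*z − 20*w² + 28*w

(11*z − 10*w + 14)*(z + 2*w)

Group: 11*z*(z + 2*w) + (−10*w + 14)*(z + 2*w); both groups contain (z + 2*w).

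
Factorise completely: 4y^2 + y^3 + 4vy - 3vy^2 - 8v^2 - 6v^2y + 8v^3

(2v + y)(4v - y - 4)(v - y)

Group: v(8v^2 + 2vy - 8v - y^2 - 4y) - y(8v^2 + 2vy - 8v - y^2 - 4y); both groups contain (8v^2 + 2vy - 8v - y^2 - 4y), so (v - y) is a factor with cofactor 8v^2 + 2vy - 8v - y^2 - 4y.
The cofactor groups again: 8v^2 + 2vy - 8v - y^2 - 4y = 4v(2v + y) + (-y - 4)(2v + y); both groups contain (2v + y), giving (4v - y - 4)(2v + y).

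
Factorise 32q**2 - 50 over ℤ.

2(4q + 5)(4q - 5)

Factor out 2, leaving 16q**2 - 25, which is a difference of two squares.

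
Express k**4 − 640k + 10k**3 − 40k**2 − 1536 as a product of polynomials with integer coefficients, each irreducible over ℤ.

Testing divisors of the constant over divisors of the leading coefficient, k = 8 is a root, giving the factor (k − 8) and quotient k**3 + 18k**2 + 104k + 192.
Next, k = −6 is a root, so (k + 6) is a factor; dividing leaves k**2 + 12k + 32.
The remaining quadratic factors as (k + 4)(k + 8).

(k + 4)(k + 6)(k + 8)(k − 8)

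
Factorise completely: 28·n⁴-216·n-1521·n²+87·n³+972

Among the possible rational roots, n = 3/4 is a root, giving the factor (4·n-3) and quotient 7·n³+27·n²-360·n-324.
Then n = 6 is a root, giving the factor (n-6) and quotient 7·n²+69·n+54.
The remaining quadratic factors as (7·n+6)(n+9).

(4·n-3)·(7·n+6)·(n+9)·(n-6)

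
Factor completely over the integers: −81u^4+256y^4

Write as (16y^2)² − (9u^2)², then factor 16y^2−9u^2 once more.

(4y−3u)(4y+3u)(16y^2+9u^2)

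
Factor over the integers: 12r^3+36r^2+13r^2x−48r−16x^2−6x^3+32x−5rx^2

Group: 4r(3r^2+rx+12r−2x^2−8x) + (3x−4)(3r^2+rx+12r−2x^2−8x); both groups contain (3r^2+rx+12r−2x^2−8x), so (4r+3x−4) is a factor with cofactor 3r^2+rx+12r−2x^2−8x.
The cofactor groups again: 3r^2+rx+12r−2x^2−8x = 3r(r+x+4) − 2x(r+x+4); both groups contain (r+x+4), giving (3r−2x)(r+x+4).

(3r−2x)(4r+3x−4)(r+x+4)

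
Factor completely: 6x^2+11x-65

(2x-5)(3x+13)

Need a pair with product 6·(-65) = -390 and sum 11: that's 26 and -15.
Split the middle term: 6x^2+26x - 15x-65 = 2x(3x+13) - 5(3x+13).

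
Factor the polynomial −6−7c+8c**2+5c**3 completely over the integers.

Testing divisors of the constant over divisors of the leading coefficient, c = 1 is a root, giving the factor (c−1) and quotient 5c**2+13c+6.
The remaining quadratic factors as (c+2)(5c+3).

(5c+3)(c+2)(c−1)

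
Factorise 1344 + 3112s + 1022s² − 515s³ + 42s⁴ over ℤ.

(6s + 7)(7s + 4)(s − 6)(s − 8)

Trying the rational-root candidates, s = 6 is a root, so (s − 6) is a factor; dividing leaves 42s³ − 263s² − 556s − 224.
Continuing, s = 8 is a root, giving the factor (s − 8) and quotient 42s² + 73s + 28.
The remaining quadratic factors as (6s + 7)(7s + 4).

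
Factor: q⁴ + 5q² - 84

(q² + 12)(q² - 7)

Substitute u = q² to get a quadratic in u, then factor.
q² - 7 is irreducible over ℤ (7 is not a perfect square).
q² + 12 is irreducible over ℤ (always positive, so no real roots).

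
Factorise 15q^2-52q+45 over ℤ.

Need a pair with product 15·45 = 675 and sum -52: that's -27 and -25.
Split the middle term: 15q^2-27q - 25q+45 = 3q(5q-9) - 5(5q-9).

(3q-5)(5q-9)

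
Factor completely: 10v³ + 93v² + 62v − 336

(2v − 3)(5v + 14)(v + 8)

Testing divisors of the constant over divisors of the leading coefficient, v = −8 is a root, so (v + 8) is a factor; dividing leaves 10v² + 13v − 42.
The remaining quadratic factors as (2v − 3)(5v + 14).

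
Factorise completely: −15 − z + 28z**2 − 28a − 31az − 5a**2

Group: −a(5a − 4z + 3) + (−7z − 5)(5a − 4z + 3); both groups contain (5a − 4z + 3).

−(5a − 4z + 3)(a + 7z + 5)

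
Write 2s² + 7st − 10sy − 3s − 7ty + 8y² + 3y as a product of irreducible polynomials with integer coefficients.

(2s + 7t − 8y − 3)(s − y)

Group: 2s(s − y) + (7t − 8y − 3)(s − y); both groups contain (s − y).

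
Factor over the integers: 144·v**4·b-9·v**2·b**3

9·b·v**2·(4·v-b)·(4·v+b)

Every term has a factor of 9·v**2·b. Then 16·v**2-b**2 = (4·v)² − (b)².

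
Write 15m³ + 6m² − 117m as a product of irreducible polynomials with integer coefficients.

Pull out the common factor 3m, then factor the remaining trinomial.

3m(5m − 13)(m + 3)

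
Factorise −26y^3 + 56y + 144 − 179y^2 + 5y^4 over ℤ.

Trying the rational-root candidates, y = −4 is a root, so (y + 4) divides it; the quotient is 5y^3 − 46y^2 + 5y + 36.
Next, y = 1 is a root, so (y − 1) divides it; the quotient is 5y^2 − 41y − 36.
The remaining quadratic factors as (5y + 4)(y − 9).

(5y + 4)(y + 4)(y − 1)(y − 9)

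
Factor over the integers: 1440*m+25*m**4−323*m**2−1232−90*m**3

(5*m−11)*(5*m−7)*(m+4)*(m−4)

By the rational root theorem, m = 11/5 is a root, giving the factor (5*m−11) and quotient 5*m**3−7*m**2−80*m+112.
Then m = 4 is a root, so (m−4) is a factor; dividing leaves 5*m**2+13*m−28.
The remaining quadratic factors as (m+4)(5*m−7).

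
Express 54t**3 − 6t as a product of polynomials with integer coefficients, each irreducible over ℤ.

6t(3t + 1)(3t − 1)

Factor out 6t, leaving 9t**2 − 1, which is a difference of two squares.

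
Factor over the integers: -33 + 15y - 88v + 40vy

Group as (40vy - 88v) + (15y - 33) = 8v(5y - 11) + 3(5y - 11).
Both groups share the factor (5y - 11).

(5y - 11)(8v + 3)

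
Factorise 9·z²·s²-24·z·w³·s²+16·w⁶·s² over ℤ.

s²·(3·z-4·w³)²

Factor out s² first: what remains is 9·z²-24·z·w³+16·w⁶.
Recognize a perfect-square trinomial with the parts 3·z and 4·w³.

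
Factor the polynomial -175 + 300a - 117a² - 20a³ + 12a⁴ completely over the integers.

(2a + 7)(2a - 5)(3a - 5)(a - 1)

By the rational root theorem, a = -7/2 is a root, so (2a + 7) divides it; the quotient is 6a³ - 31a² + 50a - 25.
Next, a = 5/2 is a root, so (2a - 5) is a factor; dividing leaves 3a² - 8a + 5.
The remaining quadratic factors as (3a - 5)(a - 1).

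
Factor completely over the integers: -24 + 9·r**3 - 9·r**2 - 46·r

(3·r + 2)·(3·r + 4)·(r - 3)

Among the possible rational roots, r = -2/3 is a root, so (3·r + 2) is a factor; dividing leaves 3·r**2 - 5·r - 12.
The remaining quadratic factors as (3·r + 4)(r - 3).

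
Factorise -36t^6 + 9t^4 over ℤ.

Factor out 9t^4 first: what remains is -4t^2 + 1.
Recognize a difference of squares with the parts 1 and 2t.

-9t^4(2t + 1)(2t - 1)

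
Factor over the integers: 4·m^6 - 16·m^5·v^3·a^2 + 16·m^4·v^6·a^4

Factor out 4·m^4 first: what remains is m^2 - 4·m·v^3·a^2 + 4·v^6·a^4.
Recognize a perfect-square trinomial with the parts 2·v^3·a^2 and m.

4·m^4·(m - 2·v^3·a^2)^2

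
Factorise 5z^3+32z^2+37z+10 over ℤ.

Testing divisors of the constant over divisors of the leading coefficient, z = -1 is a root, so (z+1) is a factor; dividing leaves 5z^2+27z+10.
The remaining quadratic factors as (5z+2)(z+5).

(5z+2)(z+1)(z+5)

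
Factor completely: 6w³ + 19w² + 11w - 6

By the rational root theorem, w = 1/3 is a root, so (3w - 1) divides it; the quotient is 2w² + 7w + 6.
The remaining quadratic factors as (2w + 3)(w + 2).

(2w + 3)(3w - 1)(w + 2)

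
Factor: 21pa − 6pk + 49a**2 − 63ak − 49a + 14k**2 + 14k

(7a − 2k)(3p + 7a − 7k − 7)

Group: 7a(3p + 7a − 7k − 7) − 2k(3p + 7a − 7k − 7); both groups contain (3p + 7a − 7k − 7).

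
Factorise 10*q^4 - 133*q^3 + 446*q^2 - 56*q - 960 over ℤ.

Among the possible rational roots, q = 8 is a root, so (q - 8) is a factor; dividing leaves 10*q^3 - 53*q^2 + 22*q + 120.
Next, q = 5/2 is a root, so (2*q - 5) is a factor; dividing leaves 5*q^2 - 14*q - 24.
The remaining quadratic factors as (q - 4)(5*q + 6).

(2*q - 5)*(5*q + 6)*(q - 4)*(q - 8)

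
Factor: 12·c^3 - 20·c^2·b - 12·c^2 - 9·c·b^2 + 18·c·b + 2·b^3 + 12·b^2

(c - 2·b)·(6·c - b - 6)·(2·c + b)

Group: 2·c·(6·c^2 - 13·c·b - 6·c + 2·b^2 + 12·b) + b·(6·c^2 - 13·c·b - 6·c + 2·b^2 + 12·b); both groups contain (6·c^2 - 13·c·b - 6·c + 2·b^2 + 12·b), so (2·c + b) is a factor with cofactor 6·c^2 - 13·c·b - 6·c + 2·b^2 + 12·b.
The cofactor groups again: 6·c^2 - 13·c·b - 6·c + 2·b^2 + 12·b = 6·c·(c - 2·b) + (-b - 6)·(c - 2·b); both groups contain (c - 2·b), giving (6·c - b - 6)·(c - 2·b).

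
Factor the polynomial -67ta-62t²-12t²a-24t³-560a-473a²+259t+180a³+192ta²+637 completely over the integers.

Group: 3t(-8t²-28ta-2t-20a²+37a+91) + (-9a+7)(-8t²-28ta-2t-20a²+37a+91); both groups contain (-8t²-28ta-2t-20a²+37a+91), so (3t-9a+7) is a factor with cofactor -8t²-28ta-2t-20a²+37a+91.
The cofactor groups again: -8t²-28ta-2t-20a²+37a+91 = -4t(2t+5a+7) + (-4a+13)(2t+5a+7); both groups contain (2t+5a+7), giving -(4t+4a-13)(2t+5a+7).

-(3t-9a+7)(4t+4a-13)(2t+5a+7)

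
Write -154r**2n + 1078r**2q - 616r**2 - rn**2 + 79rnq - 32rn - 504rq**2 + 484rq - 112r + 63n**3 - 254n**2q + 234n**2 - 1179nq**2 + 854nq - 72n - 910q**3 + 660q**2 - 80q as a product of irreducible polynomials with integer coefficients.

Group: 11r(-14rn + 98rq - 56r - 9n**2 + 53nq - 36n + 70q**2 - 40q) + (-7n - 13q + 2)(-14rn + 98rq - 56r - 9n**2 + 53nq - 36n + 70q**2 - 40q); both groups contain (-14rn + 98rq - 56r - 9n**2 + 53nq - 36n + 70q**2 - 40q), so (11r - 7n - 13q + 2) is a factor with cofactor -14rn + 98rq - 56r - 9n**2 + 53nq - 36n + 70q**2 - 40q.
The cofactor groups again: -14rn + 98rq - 56r - 9n**2 + 53nq - 36n + 70q**2 - 40q = -14r(n - 7q + 4) + (-9n - 10q)(n - 7q + 4); both groups contain (n - 7q + 4), giving -(14r + 9n + 10q)(n - 7q + 4).

-(11r - 7n - 13q + 2)(14r + 9n + 10q)(n - 7q + 4)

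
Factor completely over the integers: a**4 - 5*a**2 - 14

(a**2 + 2)*(a**2 - 7)

Substitute u = a**2 to get a quadratic in u, then factor.
a**2 + 2 is irreducible over ℤ (always positive, so no real roots).
a**2 - 7 is irreducible over ℤ (7 is not a perfect square).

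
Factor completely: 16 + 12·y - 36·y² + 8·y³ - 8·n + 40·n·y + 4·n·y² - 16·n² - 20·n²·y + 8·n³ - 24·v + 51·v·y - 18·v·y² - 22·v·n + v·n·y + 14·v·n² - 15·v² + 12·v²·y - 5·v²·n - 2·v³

Group: 2·v·(-v² - 2·v·n + 5·v·y - 8·v + 8·n² - 4·n·y - 8·n - 4·y² + 20·y - 16) + (n - 2·y - 1)·(-v² - 2·v·n + 5·v·y - 8·v + 8·n² - 4·n·y - 8·n - 4·y² + 20·y - 16); both groups contain (-v² - 2·v·n + 5·v·y - 8·v + 8·n² - 4·n·y - 8·n - 4·y² + 20·y - 16), so (2·v + n - 2·y - 1) is a factor with cofactor -v² - 2·v·n + 5·v·y - 8·v + 8·n² - 4·n·y - 8·n - 4·y² + 20·y - 16.
The cofactor groups again: -v² - 2·v·n + 5·v·y - 8·v + 8·n² - 4·n·y - 8·n - 4·y² + 20·y - 16 = -v·(v - 2·n - y + 4) + (-4·n + 4·y - 4)·(v - 2·n - y + 4); both groups contain (v - 2·n - y + 4), giving -(v + 4·n - 4·y + 4)·(v - 2·n - y + 4).

-(v - 2·n - y + 4)·(v + 4·n - 4·y + 4)·(2·v + n - 2·y - 1)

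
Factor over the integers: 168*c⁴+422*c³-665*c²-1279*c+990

By the rational root theorem, c = -5/2 is a root, so (2*c+5) is a factor; dividing leaves 84*c³+c²-335*c+198.
Next, c = 11/7 is a root, so (7*c-11) divides it; the quotient is 12*c²+19*c-18.
The remaining quadratic factors as (3*c-2)(4*c+9).

(2*c+5)*(3*c-2)*(4*c+9)*(7*c-11)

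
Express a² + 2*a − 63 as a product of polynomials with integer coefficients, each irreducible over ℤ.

(a + 9)*(a − 7)

Two integers with product −63 and sum 2 are −7 and 9.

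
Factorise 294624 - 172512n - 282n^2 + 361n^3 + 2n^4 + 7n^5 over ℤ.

By the rational root theorem, n = 12/7 is a root, so (7n - 12) divides it; the quotient is n^4 + 2n^3 + 55n^2 + 54n - 24552.
Then n = 11 is a root, so (n - 11) is a factor; dividing leaves n^3 + 13n^2 + 198n + 2232.
Next, n = -12 is a root, so (n + 12) is a factor; dividing leaves n^2 + n + 186.
The quadratic n^2 + n + 186 has discriminant -743 < 0 and is irreducible over ℤ.

(7n - 12)(n + 12)(n - 11)(n^2 + n + 186)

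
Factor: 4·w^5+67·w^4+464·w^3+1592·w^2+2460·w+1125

Trying the rational-root candidates, w = −5 is a root, so (w+5) divides it; the quotient is 4·w^4+47·w^3+229·w^2+447·w+225.
Continuing, w = −3/4 is a root, giving the factor (4·w+3) and quotient w^3+11·w^2+49·w+75.
Continuing, w = −3 is a root, giving the factor (w+3) and quotient w^2+8·w+25.
The quadratic w^2+8·w+25 has discriminant −36 < 0 and is irreducible over ℤ.

(4·w+3)·(w+3)·(w+5)·(w^2+8·w+25)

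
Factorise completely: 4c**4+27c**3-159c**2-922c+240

Trying the rational-root candidates, c = 1/4 is a root, so (4c-1) is a factor; dividing leaves c**3+7c**2-38c-240.
Continuing, c = 6 is a root, so (c-6) divides it; the quotient is c**2+13c+40.
The remaining quadratic factors as (c+8)(c+5).

(4c-1)(c+5)(c+8)(c-6)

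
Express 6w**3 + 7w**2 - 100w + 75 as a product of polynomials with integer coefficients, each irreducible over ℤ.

(6w - 5)(w + 5)(w - 3)

Among the possible rational roots, w = 3 is a root, so (w - 3) divides it; the quotient is 6w**2 + 25w - 25.
The remaining quadratic factors as (6w - 5)(w + 5).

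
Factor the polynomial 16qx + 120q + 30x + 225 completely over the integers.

(2x + 15)(8q + 15)

Group as (16qx + 120q) + (30x + 225) = 8q(2x + 15) + 15(2x + 15).
Both groups share the factor (2x + 15).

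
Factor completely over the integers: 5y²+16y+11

(5y+11)(y+1)

Need a pair with product 5·11 = 55 and sum 16: that's 5 and 11.
Split the middle term: 5y²+5y + 11y+11 = 5y(y+1) + 11(y+1).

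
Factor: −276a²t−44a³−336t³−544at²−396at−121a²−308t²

−(11a+14t)(4a+12t+11)(a+2t)

Group: a(−44a²−188at−121a−168t²−154t) + 2t(−44a²−188at−121a−168t²−154t); both groups contain (−44a²−188at−121a−168t²−154t), so (a+2t) is a factor with cofactor −44a²−188at−121a−168t²−154t.
The cofactor groups again: −44a²−188at−121a−168t²−154t = −4a(11a+14t) + (−12t−11)(11a+14t); both groups contain (11a+14t), giving −(4a+12t+11)(11a+14t).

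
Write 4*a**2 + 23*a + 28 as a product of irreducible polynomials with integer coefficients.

Need a pair with product 4·28 = 112 and sum 23: that's 7 and 16.
Split the middle term: 4*a**2 + 7*a + 16*a + 28 = a*(4*a + 7) + 4*(4*a + 7).

(4*a + 7)*(a + 4)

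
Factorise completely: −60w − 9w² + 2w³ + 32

By the rational root theorem, w = 8 is a root, so (w − 8) divides it; the quotient is 2w² + 7w − 4.
The remaining quadratic factors as (w + 4)(2w − 1).

(2w − 1)(w + 4)(w − 8)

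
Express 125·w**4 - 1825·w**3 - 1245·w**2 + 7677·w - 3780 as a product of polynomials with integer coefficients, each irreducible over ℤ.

Testing divisors of the constant over divisors of the leading coefficient, w = 7/5 is a root, giving the factor (5·w - 7) and quotient 25·w**3 - 330·w**2 - 711·w + 540.
Next, w = 3/5 is a root, so (5·w - 3) is a factor; dividing leaves 5·w**2 - 63·w - 180.
The remaining quadratic factors as (5·w + 12)(w - 15).

(5·w + 12)·(5·w - 3)·(5·w - 7)·(w - 15)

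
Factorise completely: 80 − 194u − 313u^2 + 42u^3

(6u + 5)(7u − 2)(u − 8)

Among the possible rational roots, u = 8 is a root, giving the factor (u − 8) and quotient 42u^2 + 23u − 10.
The remaining quadratic factors as (7u − 2)(6u + 5).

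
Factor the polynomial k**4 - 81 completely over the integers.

(k + 3)(k - 3)(k**2 + 9)

(k)⁴ − (3)⁴ = ((k)² − (3)²)((k)² + (3)²); the first factor splits again, the second (k**2 + 9) is irreducible.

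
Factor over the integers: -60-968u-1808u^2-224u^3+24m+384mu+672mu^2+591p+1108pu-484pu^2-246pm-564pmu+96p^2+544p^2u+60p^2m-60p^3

-(6p-6m+2u+15)(10p-14u-1)(p-8u-4)

Group: p(-60p^2+60pm+64pu-144p-84mu-6m+28u^2+212u+15) + (-8u-4)(-60p^2+60pm+64pu-144p-84mu-6m+28u^2+212u+15); both groups contain (-60p^2+60pm+64pu-144p-84mu-6m+28u^2+212u+15), so (p-8u-4) is a factor with cofactor -60p^2+60pm+64pu-144p-84mu-6m+28u^2+212u+15.
The cofactor groups again: -60p^2+60pm+64pu-144p-84mu-6m+28u^2+212u+15 = -6p(10p-14u-1) + (6m-2u-15)(10p-14u-1); both groups contain (10p-14u-1), giving -(6p-6m+2u+15)(10p-14u-1).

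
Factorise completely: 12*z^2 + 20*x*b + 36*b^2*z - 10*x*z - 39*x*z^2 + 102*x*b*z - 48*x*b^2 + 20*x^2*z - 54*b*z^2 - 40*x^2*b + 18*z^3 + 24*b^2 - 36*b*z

Group: 2*b*(-20*x^2 - 24*x*b + 39*x*z + 10*x + 18*b*z + 12*b - 18*z^2 - 12*z) - z*(-20*x^2 - 24*x*b + 39*x*z + 10*x + 18*b*z + 12*b - 18*z^2 - 12*z); both groups contain (-20*x^2 - 24*x*b + 39*x*z + 10*x + 18*b*z + 12*b - 18*z^2 - 12*z), so (2*b - z) is a factor with cofactor -20*x^2 - 24*x*b + 39*x*z + 10*x + 18*b*z + 12*b - 18*z^2 - 12*z.
The cofactor groups again: -20*x^2 - 24*x*b + 39*x*z + 10*x + 18*b*z + 12*b - 18*z^2 - 12*z = -4*x*(5*x + 6*b - 6*z) + (3*z + 2)*(5*x + 6*b - 6*z); both groups contain (5*x + 6*b - 6*z), giving -(4*x - 3*z - 2)*(5*x + 6*b - 6*z).

-(2*b - z)*(4*x - 3*z - 2)*(5*x + 6*b - 6*z)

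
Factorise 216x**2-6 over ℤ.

Pull out the common factor 6; 36x**2-1 is a difference of squares.

6(6x+1)(6x-1)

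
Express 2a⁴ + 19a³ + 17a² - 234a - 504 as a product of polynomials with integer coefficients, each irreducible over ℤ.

Testing divisors of the constant over divisors of the leading coefficient, a = -6 is a root, so (a + 6) divides it; the quotient is 2a³ + 7a² - 25a - 84.
Continuing, a = -3 is a root, giving the factor (a + 3) and quotient 2a² + a - 28.
The remaining quadratic factors as (a + 4)(2a - 7).

(2a - 7)(a + 3)(a + 4)(a + 6)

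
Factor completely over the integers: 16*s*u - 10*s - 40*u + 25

(2*s - 5)*(8*u - 5)

Group as (16*s*u - 10*s) + (-40*u + 25) = 2*s*(8*u - 5) - 5*(8*u - 5).
Both groups share the factor (8*u - 5).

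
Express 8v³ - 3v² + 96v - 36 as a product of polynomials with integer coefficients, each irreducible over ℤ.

Group as (8v³ + 96v) + (-3v² - 36) = 8v(v² + 12) - 3(v² + 12).
Both groups share the factor (v² + 12).

(8v - 3)(v² + 12)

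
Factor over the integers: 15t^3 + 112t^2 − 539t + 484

Testing divisors of the constant over divisors of the leading coefficient, t = 11/5 is a root, so (5t − 11) is a factor; dividing leaves 3t^2 + 29t − 44.
The remaining quadratic factors as (3t − 4)(t + 11).

(3t − 4)(5t − 11)(t + 11)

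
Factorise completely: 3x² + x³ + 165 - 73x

(x + 11)(x - 3)(x - 5)

By the rational root theorem, x = 5 is a root, giving the factor (x - 5) and quotient x² + 8x - 33.
The remaining quadratic factors as (x + 11)(x - 3).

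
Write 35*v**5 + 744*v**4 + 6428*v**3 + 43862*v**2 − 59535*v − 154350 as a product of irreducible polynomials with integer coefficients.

(5*v + 7)*(7*v − 15)*(v + 15)*(v**2 + 7*v + 98)

By the rational root theorem, v = 15/7 is a root, giving the factor (7*v − 15) and quotient 5*v**4 + 117*v**3 + 1169*v**2 + 8771*v + 10290.
Continuing, v = −15 is a root, giving the factor (v + 15) and quotient 5*v**3 + 42*v**2 + 539*v + 686.
Next, v = −7/5 is a root, so (5*v + 7) is a factor; dividing leaves v**2 + 7*v + 98.
The quadratic v**2 + 7*v + 98 has discriminant −343 < 0 and is irreducible over ℤ.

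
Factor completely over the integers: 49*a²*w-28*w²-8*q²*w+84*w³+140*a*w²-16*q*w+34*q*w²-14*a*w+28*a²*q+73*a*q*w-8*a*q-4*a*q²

Group: 4*q*(7*a²-a*q+20*a*w-2*a-2*q*w+12*w²-4*w) + 7*w*(7*a²-a*q+20*a*w-2*a-2*q*w+12*w²-4*w); both groups contain (7*a²-a*q+20*a*w-2*a-2*q*w+12*w²-4*w), so (4*q+7*w) is a factor with cofactor 7*a²-a*q+20*a*w-2*a-2*q*w+12*w²-4*w.
The cofactor groups again: 7*a²-a*q+20*a*w-2*a-2*q*w+12*w²-4*w = 7*a*(a+2*w) + (-q+6*w-2)*(a+2*w); both groups contain (a+2*w), giving (7*a-q+6*w-2)*(a+2*w).

(4*q+7*w)*(7*a-q+6*w-2)*(a+2*w)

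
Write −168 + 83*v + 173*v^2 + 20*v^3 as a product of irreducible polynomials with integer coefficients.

(4*v − 3)*(5*v + 7)*(v + 8)

Testing divisors of the constant over divisors of the leading coefficient, v = −7/5 is a root, giving the factor (5*v + 7) and quotient 4*v^2 + 29*v − 24.
The remaining quadratic factors as (4*v − 3)(v + 8).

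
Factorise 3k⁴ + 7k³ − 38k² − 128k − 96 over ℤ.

Among the possible rational roots, k = −4/3 is a root, so (3k + 4) divides it; the quotient is k³ + k² − 14k − 24.
Then k = −2 is a root, giving the factor (k + 2) and quotient k² − k − 12.
The remaining quadratic factors as (k − 4)(k + 3).

(3k + 4)(k + 2)(k + 3)(k − 4)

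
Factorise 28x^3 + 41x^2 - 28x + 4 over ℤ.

Testing divisors of the constant over divisors of the leading coefficient, x = -2 is a root, so (x + 2) divides it; the quotient is 28x^2 - 15x + 2.
The remaining quadratic factors as (4x - 1)(7x - 2).

(4x - 1)(7x - 2)(x + 2)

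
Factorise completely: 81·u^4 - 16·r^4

Write as (9·u^2)² − (4·r^2)², then factor 9·u^2 - 4·r^2 once more.

(3·u - 2·r)·(3·u + 2·r)·(9·u^2 + 4·r^2)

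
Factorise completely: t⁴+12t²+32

(t²+4)(t²+8)

Substitute u = t² to get a quadratic in u, then factor.
t²+4 is irreducible over ℤ (sum of squares).
t²+8 is irreducible over ℤ (always positive, so no real roots).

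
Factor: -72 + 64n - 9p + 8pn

Group as (8pn - 9p) + (64n - 72) = p(8n - 9) + 8(8n - 9).
Both groups share the factor (8n - 9).

(8n - 9)(p + 8)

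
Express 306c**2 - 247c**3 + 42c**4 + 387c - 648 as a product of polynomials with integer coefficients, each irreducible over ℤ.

(2c - 3)(3c - 8)(7c + 9)(c - 3)

Testing divisors of the constant over divisors of the leading coefficient, c = 3/2 is a root, so (2c - 3) divides it; the quotient is 21c**3 - 92c**2 + 15c + 216.
Next, c = 8/3 is a root, giving the factor (3c - 8) and quotient 7c**2 - 12c - 27.
The remaining quadratic factors as (c - 3)(7c + 9).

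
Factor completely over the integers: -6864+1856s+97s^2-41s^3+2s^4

By the rational root theorem, s = 12 is a root, giving the factor (s-12) and quotient 2s^3-17s^2-107s+572.
Next, s = -13/2 is a root, so (2s+13) divides it; the quotient is s^2-15s+44.
The remaining quadratic factors as (s-4)(s-11).

(2s+13)(s-11)(s-12)(s-4)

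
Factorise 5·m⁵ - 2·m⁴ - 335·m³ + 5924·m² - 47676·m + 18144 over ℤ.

(5·m - 2)·(m + 14)·(m - 8)·(m² - 6·m + 81)

Among the possible rational roots, m = 2/5 is a root, so (5·m - 2) divides it; the quotient is m⁴ - 67·m² + 1158·m - 9072.
Then m = -14 is a root, so (m + 14) divides it; the quotient is m³ - 14·m² + 129·m - 648.
Continuing, m = 8 is a root, so (m - 8) divides it; the quotient is m² - 6·m + 81.
The quadratic m² - 6·m + 81 has discriminant -288 < 0 and is irreducible over ℤ.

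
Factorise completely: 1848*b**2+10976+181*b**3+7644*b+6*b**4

Trying the rational-root candidates, b = −14 is a root, giving the factor (b+14) and quotient 6*b**3+97*b**2+490*b+784.
Continuing, b = −8 is a root, giving the factor (b+8) and quotient 6*b**2+49*b+98.
The remaining quadratic factors as (3*b+14)(2*b+7).

(2*b+7)*(3*b+14)*(b+14)*(b+8)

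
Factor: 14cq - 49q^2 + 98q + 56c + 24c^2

Group: 6c(4c + 7q) + (-7q + 14)(4c + 7q); both groups contain (4c + 7q).

(4c + 7q)(6c - 7q + 14)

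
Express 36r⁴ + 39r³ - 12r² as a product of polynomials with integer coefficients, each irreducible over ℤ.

3r²(3r + 4)(4r - 1)

Pull out the common factor 3r², then factor the remaining trinomial.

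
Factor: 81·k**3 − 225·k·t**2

9·k·(3·k + 5·t)·(3·k − 5·t)

Every term has a factor of 9·k. Then 9·k**2 − 25·t**2 = (3·k)² − (5·t)².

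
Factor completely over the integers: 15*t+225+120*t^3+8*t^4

(t+15)*(8*t^3+15)

Group as (8*t^4+15*t) + (120*t^3+225) = t*(8*t^3+15) + 15*(8*t^3+15).
Both groups share the factor (8*t^3+15).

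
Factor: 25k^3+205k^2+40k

5k(5k+1)(k+8)

Pull out the common factor 5k, then factor the remaining trinomial.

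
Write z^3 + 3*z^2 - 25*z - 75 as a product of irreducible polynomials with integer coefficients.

(z + 3)*(z + 5)*(z - 5)

Testing divisors of the constant over divisors of the leading coefficient, z = -3 is a root, so (z + 3) divides it; the quotient is z^2 - 25.
The remaining quadratic factors as (z + 5)(z - 5).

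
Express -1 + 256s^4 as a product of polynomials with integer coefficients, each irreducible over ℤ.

Difference of squares twice: with A = 4s and B = 1, A⁴ − B⁴ = (A² − B²)(A² + B²), and A² − B² factors again.

(4s + 1)(4s - 1)(16s^2 + 1)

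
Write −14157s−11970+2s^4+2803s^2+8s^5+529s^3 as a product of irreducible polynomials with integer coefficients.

(2s−7)(4s+3)(s+6)(s^2−3s+95)

Testing divisors of the constant over divisors of the leading coefficient, s = −6 is a root, so (s+6) divides it; the quotient is 8s^4−46s^3+805s^2−2027s−1995.
Next, s = −3/4 is a root, so (4s+3) divides it; the quotient is 2s^3−13s^2+211s−665.
Next, s = 7/2 is a root, so (2s−7) is a factor; dividing leaves s^2−3s+95.
The quadratic s^2−3s+95 has discriminant −371 < 0 and is irreducible over ℤ.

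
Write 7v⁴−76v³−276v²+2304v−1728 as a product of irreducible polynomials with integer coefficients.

Testing divisors of the constant over divisors of the leading coefficient, v = 4 is a root, so (v−4) divides it; the quotient is 7v³−48v²−468v+432.
Next, v = −6 is a root, so (v+6) is a factor; dividing leaves 7v²−90v+72.
The remaining quadratic factors as (7v−6)(v−12).

(7v−6)(v+6)(v−12)(v−4)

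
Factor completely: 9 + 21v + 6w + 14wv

(2w + 3)(7v + 3)

Group as (14wv + 6w) + (21v + 9) = 2w(7v + 3) + 3(7v + 3).
Both groups share the factor (7v + 3).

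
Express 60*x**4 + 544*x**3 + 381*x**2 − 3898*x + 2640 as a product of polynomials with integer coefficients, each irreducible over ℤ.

(2*x + 11)*(5*x − 8)*(6*x − 5)*(x + 6)

By the rational root theorem, x = 8/5 is a root, so (5*x − 8) is a factor; dividing leaves 12*x**3 + 128*x**2 + 281*x − 330.
Next, x = 5/6 is a root, so (6*x − 5) divides it; the quotient is 2*x**2 + 23*x + 66.
The remaining quadratic factors as (2*x + 11)(x + 6).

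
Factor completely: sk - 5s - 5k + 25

Group as (sk - 5s) + (-5k + 25) = s(k - 5) - 5(k - 5).
Both groups share the factor (k - 5).

(k - 5)(s - 5)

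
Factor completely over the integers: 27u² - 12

Every term has a factor of 3. Then 9u² - 4 = (3u)² − (2)².

3(3u + 2)(3u - 2)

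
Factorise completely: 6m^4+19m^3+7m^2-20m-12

Testing divisors of the constant over divisors of the leading coefficient, m = -2/3 is a root, so (3m+2) divides it; the quotient is 2m^3+5m^2-m-6.
Then m = -2 is a root, so (m+2) divides it; the quotient is 2m^2+m-3.
The remaining quadratic factors as (m-1)(2m+3).

(2m+3)(3m+2)(m+2)(m-1)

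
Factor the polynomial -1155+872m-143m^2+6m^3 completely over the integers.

(6m-11)(m-15)(m-7)

Trying the rational-root candidates, m = 15 is a root, so (m-15) is a factor; dividing leaves 6m^2-53m+77.
The remaining quadratic factors as (6m-11)(m-7).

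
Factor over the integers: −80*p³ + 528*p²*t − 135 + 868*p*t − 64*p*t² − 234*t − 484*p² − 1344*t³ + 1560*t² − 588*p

−(10*p + 14*t + 3)*(2*p − 12*t + 9)*(4*p − 8*t + 5)

Group: 4*p*(−20*p² + 92*p*t − 96*p + 168*t² − 90*t − 27) + (−8*t + 5)*(−20*p² + 92*p*t − 96*p + 168*t² − 90*t − 27); both groups contain (−20*p² + 92*p*t − 96*p + 168*t² − 90*t − 27), so (4*p − 8*t + 5) is a factor with cofactor −20*p² + 92*p*t − 96*p + 168*t² − 90*t − 27.
The cofactor groups again: −20*p² + 92*p*t − 96*p + 168*t² − 90*t − 27 = −2*p*(10*p + 14*t + 3) + (12*t − 9)*(10*p + 14*t + 3); both groups contain (10*p + 14*t + 3), giving −(2*p − 12*t + 9)*(10*p + 14*t + 3).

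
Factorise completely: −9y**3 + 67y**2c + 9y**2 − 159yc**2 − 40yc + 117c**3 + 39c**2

−(9y − 13c)(y − 3c)(y − 3c − 1)

Group: y(−9y**2 + 40yc − 39c**2) + (−3c − 1)(−9y**2 + 40yc − 39c**2); both groups contain (−9y**2 + 40yc − 39c**2), so (y − 3c − 1) is a factor with cofactor −9y**2 + 40yc − 39c**2.
The cofactor groups again: −9y**2 + 40yc − 39c**2 = −y(9y − 13c) + 3c(9y − 13c); both groups contain (9y − 13c), giving −(y − 3c)(9y − 13c).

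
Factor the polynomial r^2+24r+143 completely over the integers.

Two integers with product 143 and sum 24 are 13 and 11.

(r+11)(r+13)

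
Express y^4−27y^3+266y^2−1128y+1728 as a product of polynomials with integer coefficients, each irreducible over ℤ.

Among the possible rational roots, y = 9 is a root, so (y−9) divides it; the quotient is y^3−18y^2+104y−192.
Continuing, y = 6 is a root, so (y−6) is a factor; dividing leaves y^2−12y+32.
The remaining quadratic factors as (y−4)(y−8).

(y−4)(y−6)(y−8)(y−9)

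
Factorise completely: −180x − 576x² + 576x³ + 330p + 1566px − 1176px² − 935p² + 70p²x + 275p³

Group: 5p(55p² + 102px − 165p − 72x² + 90x) + (−8x − 2)(55p² + 102px − 165p − 72x² + 90x); both groups contain (55p² + 102px − 165p − 72x² + 90x), so (5p − 8x − 2) is a factor with cofactor 55p² + 102px − 165p − 72x² + 90x.
The cofactor groups again: 55p² + 102px − 165p − 72x² + 90x = 5p(11p − 6x) + (12x − 15)(11p − 6x); both groups contain (11p − 6x), giving (5p + 12x − 15)(11p − 6x).

(11p − 6x)(5p + 12x − 15)(5p − 8x − 2)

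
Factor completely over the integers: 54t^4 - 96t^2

6t^2(3t + 4)(3t - 4)

Every term has a factor of 6t^2. Then 9t^2 - 16 = (3t)² − (4)².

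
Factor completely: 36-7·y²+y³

(y+2)·(y-3)·(y-6)

Testing divisors of the constant over divisors of the leading coefficient, y = -2 is a root, so (y+2) is a factor; dividing leaves y²-9·y+18.
The remaining quadratic factors as (y-6)(y-3).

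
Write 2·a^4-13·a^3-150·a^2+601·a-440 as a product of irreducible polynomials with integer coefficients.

Testing divisors of the constant over divisors of the leading coefficient, a = 5/2 is a root, so (2·a-5) is a factor; dividing leaves a^3-4·a^2-85·a+88.
Then a = 1 is a root, giving the factor (a-1) and quotient a^2-3·a-88.
The remaining quadratic factors as (a+8)(a-11).

(2·a-5)·(a+8)·(a-1)·(a-11)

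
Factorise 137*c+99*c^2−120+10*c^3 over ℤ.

Testing divisors of the constant over divisors of the leading coefficient, c = −8 is a root, giving the factor (c+8) and quotient 10*c^2+19*c−15.
The remaining quadratic factors as (2*c+5)(5*c−3).

(2*c+5)*(5*c−3)*(c+8)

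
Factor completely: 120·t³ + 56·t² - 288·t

Pull out the common factor 8·t, then factor the remaining trinomial.

8·t·(3·t - 4)·(5·t + 9)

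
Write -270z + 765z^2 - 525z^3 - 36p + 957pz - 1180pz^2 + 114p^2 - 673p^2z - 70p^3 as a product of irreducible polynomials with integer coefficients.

Group: 7p(-10p^2 - 89pz + 12p - 105z^2 + 90z) + (5z - 3)(-10p^2 - 89pz + 12p - 105z^2 + 90z); both groups contain (-10p^2 - 89pz + 12p - 105z^2 + 90z), so (7p + 5z - 3) is a factor with cofactor -10p^2 - 89pz + 12p - 105z^2 + 90z.
The cofactor groups again: -10p^2 - 89pz + 12p - 105z^2 + 90z = -5p(2p + 15z) + (-7z + 6)(2p + 15z); both groups contain (2p + 15z), giving -(5p + 7z - 6)(2p + 15z).

-(2p + 15z)(5p + 7z - 6)(7p + 5z - 3)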